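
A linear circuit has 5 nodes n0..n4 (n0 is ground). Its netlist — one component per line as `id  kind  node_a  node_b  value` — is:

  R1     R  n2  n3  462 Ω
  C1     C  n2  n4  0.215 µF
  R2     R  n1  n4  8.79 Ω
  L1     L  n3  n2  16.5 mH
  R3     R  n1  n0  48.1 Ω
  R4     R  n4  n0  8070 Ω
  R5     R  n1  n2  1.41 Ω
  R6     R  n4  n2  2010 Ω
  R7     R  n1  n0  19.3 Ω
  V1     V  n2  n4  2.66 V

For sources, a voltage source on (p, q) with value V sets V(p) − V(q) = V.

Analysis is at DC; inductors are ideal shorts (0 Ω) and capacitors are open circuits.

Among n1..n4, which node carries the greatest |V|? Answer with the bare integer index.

MNA unknowns: 4 node voltages V₁..V_4 plus 2 source currents (L1, V1)
R1: Y=0.002165 on G[2,3]
C1: Y=0.000 on G[2,4]
R2: Y=0.1138 on G[1,4]
L1: row V3−V2=0, i_L1 at 3,2
R3: Y=0.02079 on G[1,0]
R4: Y=0.0001239 on G[4,0]
R5: Y=0.7092 on G[1,2]
R6: Y=0.0004975 on G[4,2]
R7: Y=0.05181 on G[1,0]
V1: row V2−V4=2.66, i_V1 at 2,4
solve → V1=0.003905, V2=0.3720, V3=0.3720, V4=-2.288
aux → i_L1=0.000, i_V1=-0.2624

4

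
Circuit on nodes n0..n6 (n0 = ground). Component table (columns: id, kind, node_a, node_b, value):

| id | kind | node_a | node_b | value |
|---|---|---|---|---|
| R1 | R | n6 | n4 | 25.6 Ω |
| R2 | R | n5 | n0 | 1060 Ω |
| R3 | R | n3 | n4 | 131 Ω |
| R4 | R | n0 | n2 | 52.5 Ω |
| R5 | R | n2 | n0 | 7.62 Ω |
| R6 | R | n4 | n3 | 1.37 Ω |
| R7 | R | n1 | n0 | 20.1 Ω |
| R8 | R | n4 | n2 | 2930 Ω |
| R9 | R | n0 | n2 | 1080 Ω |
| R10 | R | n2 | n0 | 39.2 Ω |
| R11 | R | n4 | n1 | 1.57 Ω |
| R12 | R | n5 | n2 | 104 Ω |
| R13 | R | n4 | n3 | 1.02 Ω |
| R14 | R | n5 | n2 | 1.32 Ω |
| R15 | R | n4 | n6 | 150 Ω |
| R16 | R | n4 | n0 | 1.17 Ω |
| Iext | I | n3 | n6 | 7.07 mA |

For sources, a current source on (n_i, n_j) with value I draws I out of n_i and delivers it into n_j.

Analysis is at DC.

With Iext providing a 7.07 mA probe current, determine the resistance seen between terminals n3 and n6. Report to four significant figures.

Element admittances at DC:
  Y(R1) = 0.03906 S between n6,n4
  Y(R2) = 0.0009434 S between n5,n0
  Y(R3) = 0.007634 S between n3,n4
  Y(R4) = 0.01905 S between n0,n2
  Y(R5) = 0.1312 S between n2,n0
  Y(R6) = 0.7299 S between n4,n3
  Y(R7) = 0.04975 S between n1,n0
  Y(R8) = 0.0003413 S between n4,n2
  Y(R9) = 0.0009259 S between n0,n2
  Y(R10) = 0.02551 S between n2,n0
  Y(R11) = 0.6369 S between n4,n1
  Y(R12) = 0.009615 S between n5,n2
  Y(R13) = 0.9804 S between n4,n3
  Y(R14) = 0.7576 S between n5,n2
  Y(R15) = 0.006667 S between n4,n6
  Y(R16) = 0.8547 S between n4,n0
  Iext: injects 0.00707 A into n6 (from n3)
Assemble and solve the 6×6 MNA system:
  V(n1)=0.000  V(n2)=0.000  V(n3)=-0.004115  V(n4)=0.000  V(n5)=0.000  V(n6)=0.1546

R_eq = 22.45 Ω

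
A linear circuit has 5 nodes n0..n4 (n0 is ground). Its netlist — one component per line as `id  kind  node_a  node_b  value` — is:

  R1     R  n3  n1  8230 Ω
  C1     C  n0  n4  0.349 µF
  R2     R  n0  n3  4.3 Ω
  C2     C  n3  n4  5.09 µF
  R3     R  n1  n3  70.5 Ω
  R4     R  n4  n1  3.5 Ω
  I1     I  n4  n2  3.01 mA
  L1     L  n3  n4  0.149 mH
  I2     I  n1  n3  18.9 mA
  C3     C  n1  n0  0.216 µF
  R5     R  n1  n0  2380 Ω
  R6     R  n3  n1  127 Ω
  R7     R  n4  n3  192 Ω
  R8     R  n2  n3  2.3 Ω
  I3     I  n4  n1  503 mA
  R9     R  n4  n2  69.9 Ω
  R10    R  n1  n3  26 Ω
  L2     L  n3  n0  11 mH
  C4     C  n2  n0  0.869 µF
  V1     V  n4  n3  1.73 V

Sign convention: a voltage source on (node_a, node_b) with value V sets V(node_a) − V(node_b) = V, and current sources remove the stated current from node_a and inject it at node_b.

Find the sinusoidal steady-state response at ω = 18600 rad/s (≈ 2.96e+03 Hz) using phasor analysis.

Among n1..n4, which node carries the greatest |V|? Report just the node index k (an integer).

Element admittances at ω=18600 rad/s:
  Y(R1) = 0.0001215+0.000j S between n3,n1
  Y(C1) = 0.000+0.006491j S between n0,n4
  Y(R2) = 0.2326+0.000j S between n0,n3
  Y(C2) = 0.000+0.09467j S between n3,n4
  Y(R3) = 0.01418+0.000j S between n1,n3
  Y(R4) = 0.2857+0.000j S between n4,n1
  I1: injects 0.00301 A into n2 (from n4)
  Y(L1) = 0.000-0.3608j S between n3,n4
  I2: injects 0.0189 A into n3 (from n1)
  Y(C3) = 0.000+0.004018j S between n1,n0
  Y(R5) = 0.0004202+0.000j S between n1,n0
  Y(R6) = 0.007874+0.000j S between n3,n1
  Y(R7) = 0.005208+0.000j S between n4,n3
  Y(R8) = 0.4348+0.000j S between n2,n3
  I3: injects 0.503 A into n1 (from n4)
  Y(R9) = 0.01431+0.000j S between n4,n2
  Y(R10) = 0.03846+0.000j S between n1,n3
  Y(L2) = 0.000-0.004888j S between n3,n0
  Y(C4) = 0.000+0.01616j S between n2,n0
  V1: constraint V(n4)−V(n3) = 1.73
Assemble and solve the 5×5 MNA system:
  V(n1)=2.805-0.1318j  V(n2)=0.04313-0.1010j  V(n3)=-0.01505-0.09940j  V(n4)=1.715-0.09940j
  i(V1)=-0.2282+0.4400j

1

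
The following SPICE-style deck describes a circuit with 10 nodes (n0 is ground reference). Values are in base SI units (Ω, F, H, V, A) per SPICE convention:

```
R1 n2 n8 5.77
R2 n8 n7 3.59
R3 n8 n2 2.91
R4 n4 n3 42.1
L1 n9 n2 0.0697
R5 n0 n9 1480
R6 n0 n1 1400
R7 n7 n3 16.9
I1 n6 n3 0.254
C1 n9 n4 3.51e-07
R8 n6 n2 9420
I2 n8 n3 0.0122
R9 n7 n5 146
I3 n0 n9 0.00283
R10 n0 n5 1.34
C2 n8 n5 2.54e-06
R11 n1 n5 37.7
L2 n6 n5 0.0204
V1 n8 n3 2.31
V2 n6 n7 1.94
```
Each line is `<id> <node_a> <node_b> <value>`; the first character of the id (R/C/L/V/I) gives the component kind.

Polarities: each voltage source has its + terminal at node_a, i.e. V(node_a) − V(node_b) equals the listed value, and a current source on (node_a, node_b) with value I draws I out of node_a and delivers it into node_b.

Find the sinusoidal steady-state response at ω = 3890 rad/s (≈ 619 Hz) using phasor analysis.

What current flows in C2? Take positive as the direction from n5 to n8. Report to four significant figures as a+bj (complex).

Apply KCL at each of the 9 non-ground nodes and solve the resulting linear system.
Node n1: branches {R6, R11} → V_1 = 0.001391-0.001539j
Node n2: branches {R1, R3, L1, R8} → V_2 = 0.7397+1.437j
Node n3: branches {R4, R7, I1, I2, V1} → V_3 = -1.573+1.450j
Node n4: branches {R4, C1} → V_4 = -1.576+1.690j
Node n5: branches {R9, R10, C2, R11, L2} → V_5 = 0.001429-0.001580j
Node n6: branches {I1, R8, L2, V2} → V_6 = 1.475+1.475j
Node n7: branches {R2, R7, R9, V2} → V_7 = -0.4654+1.475j
Node n8: branches {R1, R2, R3, I2, C2, V1} → V_8 = 0.7373+1.450j
Node n9: branches {L1, R5, C1, I3} → V_9 = 2.609+1.747j
Source currents: i(V1)=-0.3316-0.007194j, i(V2)=-0.2727+0.01856j

0.01434-0.007271j A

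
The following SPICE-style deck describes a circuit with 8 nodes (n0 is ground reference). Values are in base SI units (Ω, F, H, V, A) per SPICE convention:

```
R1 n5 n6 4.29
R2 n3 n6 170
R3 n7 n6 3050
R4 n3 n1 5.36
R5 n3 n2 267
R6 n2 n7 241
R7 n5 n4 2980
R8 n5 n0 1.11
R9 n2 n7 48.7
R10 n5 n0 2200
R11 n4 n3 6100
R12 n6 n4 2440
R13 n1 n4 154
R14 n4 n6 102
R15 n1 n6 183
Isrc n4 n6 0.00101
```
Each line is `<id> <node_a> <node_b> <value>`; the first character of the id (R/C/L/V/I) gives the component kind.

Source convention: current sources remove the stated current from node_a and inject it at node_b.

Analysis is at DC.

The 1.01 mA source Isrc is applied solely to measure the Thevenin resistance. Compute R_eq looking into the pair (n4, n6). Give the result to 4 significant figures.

Element admittances at DC:
  Y(R1) = 0.2331 S between n5,n6
  Y(R2) = 0.005882 S between n3,n6
  Y(R3) = 0.0003279 S between n7,n6
  Y(R4) = 0.1866 S between n3,n1
  Y(R5) = 0.003745 S between n3,n2
  Y(R6) = 0.004149 S between n2,n7
  Y(R7) = 0.0003356 S between n5,n4
  Y(R8) = 0.9009 S between n5,n0
  Y(R9) = 0.02053 S between n2,n7
  Y(R10) = 0.0004545 S between n5,n0
  Y(R11) = 0.0001639 S between n4,n3
  Y(R12) = 0.0004098 S between n6,n4
  Y(R13) = 0.006494 S between n1,n4
  Y(R14) = 0.009804 S between n4,n6
  Y(R15) = 0.005464 S between n1,n6
  Isrc: injects 0.00101 A into n6 (from n4)
Assemble and solve the 7×7 MNA system:
  V(n1)=-0.02506  V(n2)=-0.02235  V(n3)=-0.02429  V(n4)=-0.06833  V(n5)=0.000  V(n6)=9.836e-05  V(n7)=-0.02206

R_eq = 67.75 Ω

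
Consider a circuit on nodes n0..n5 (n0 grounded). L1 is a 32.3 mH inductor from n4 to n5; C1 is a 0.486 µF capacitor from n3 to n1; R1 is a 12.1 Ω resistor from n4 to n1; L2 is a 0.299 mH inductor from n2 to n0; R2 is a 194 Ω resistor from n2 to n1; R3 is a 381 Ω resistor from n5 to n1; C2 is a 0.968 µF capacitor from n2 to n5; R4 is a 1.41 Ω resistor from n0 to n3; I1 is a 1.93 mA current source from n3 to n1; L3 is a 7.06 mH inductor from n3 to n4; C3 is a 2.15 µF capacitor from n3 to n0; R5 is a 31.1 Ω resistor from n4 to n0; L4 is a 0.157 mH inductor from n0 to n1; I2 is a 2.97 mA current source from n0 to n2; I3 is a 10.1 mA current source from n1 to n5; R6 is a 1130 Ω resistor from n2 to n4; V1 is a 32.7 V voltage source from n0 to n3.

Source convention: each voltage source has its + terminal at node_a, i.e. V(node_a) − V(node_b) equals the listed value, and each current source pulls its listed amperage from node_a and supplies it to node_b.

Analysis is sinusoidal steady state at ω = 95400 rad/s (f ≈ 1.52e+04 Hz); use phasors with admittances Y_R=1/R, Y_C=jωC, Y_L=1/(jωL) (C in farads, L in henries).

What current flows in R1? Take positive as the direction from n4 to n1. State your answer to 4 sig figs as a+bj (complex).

-0.5049+0.7839j A

Element admittances at ω=95400 rad/s:
  Y(L1) = 0.000-0.0003245j S between n4,n5
  Y(C1) = 0.000+0.04636j S between n3,n1
  Y(R1) = 0.08264+0.000j S between n4,n1
  Y(L2) = 0.000-0.03506j S between n2,n0
  Y(R2) = 0.005155+0.000j S between n2,n1
  Y(R3) = 0.002625+0.000j S between n5,n1
  Y(C2) = 0.000+0.09235j S between n2,n5
  Y(R4) = 0.7092+0.000j S between n0,n3
  I1: injects 0.00193 A into n1 (from n3)
  Y(L3) = 0.000-0.001485j S between n3,n4
  Y(C3) = 0.000+0.2051j S between n3,n0
  Y(R5) = 0.03215+0.000j S between n4,n0
  Y(L4) = 0.000-0.06677j S between n0,n1
  I2: injects 0.00297 A into n2 (from n0)
  I3: injects 0.0101 A into n5 (from n1)
  Y(R6) = 0.0008850+0.000j S between n2,n4
  V1: constraint V(n0)−V(n3) = 32.7
Assemble and solve the 6×6 MNA system:
  V(n1)=22.81-30.80j  V(n2)=8.327+3.647j  V(n3)=-32.70+0.000j  V(n4)=16.70-21.32j  V(n5)=7.328+3.184j
  i(V1)=-24.59-9.208j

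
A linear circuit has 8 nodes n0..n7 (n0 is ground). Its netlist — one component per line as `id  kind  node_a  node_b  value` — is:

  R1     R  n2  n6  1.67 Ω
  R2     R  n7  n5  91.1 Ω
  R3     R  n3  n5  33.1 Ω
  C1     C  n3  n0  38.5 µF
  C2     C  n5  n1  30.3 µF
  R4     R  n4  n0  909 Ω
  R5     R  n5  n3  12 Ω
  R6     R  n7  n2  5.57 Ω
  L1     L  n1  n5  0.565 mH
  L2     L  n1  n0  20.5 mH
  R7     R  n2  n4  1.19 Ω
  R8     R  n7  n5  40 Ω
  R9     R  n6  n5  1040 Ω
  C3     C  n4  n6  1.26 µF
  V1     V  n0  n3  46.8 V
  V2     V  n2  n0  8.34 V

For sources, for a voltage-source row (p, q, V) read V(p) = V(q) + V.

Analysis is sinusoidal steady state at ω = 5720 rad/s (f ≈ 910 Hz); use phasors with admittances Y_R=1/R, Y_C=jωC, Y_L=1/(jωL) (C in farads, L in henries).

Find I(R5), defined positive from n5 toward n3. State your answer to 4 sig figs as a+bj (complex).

MNA unknowns: 7 node voltages V₁..V_7 plus 2 source currents (V1, V2)
R1: Y=0.5988+0.000j on G[2,6]
R2: Y=0.01098+0.000j on G[7,5]
R3: Y=0.03021+0.000j on G[3,5]
C1: Y=0.000+0.2202j on G[3,0]
C2: Y=0.000+0.1733j on G[5,1]
R4: Y=0.001100+0.000j on G[4,0]
R5: Y=0.08333+0.000j on G[5,3]
R6: Y=0.1795+0.000j on G[7,2]
L1: Y=0.000-0.3094j on G[1,5]
L2: Y=0.000-0.008528j on G[1,0]
R7: Y=0.8403+0.000j on G[2,4]
R8: Y=0.02500+0.000j on G[7,5]
R9: Y=0.0009615+0.000j on G[6,5]
C3: Y=0.000+0.007207j on G[4,6]
V1: row V0−V3=46.8, i_V1 at 0,3
V2: row V2−V0=8.34, i_V2 at 2,0
solve → V1=-32.83-1.824j, V2=8.340+0.000j, V3=-46.80+0.000j, V4=8.329-0.0005005j, V5=-34.89-1.938j, V6=8.271-0.002405j, V7=1.124-0.3235j
aux → i_V1=-1.353-10.09j, i_V2=-1.346-0.05994j

0.9927-0.1615j A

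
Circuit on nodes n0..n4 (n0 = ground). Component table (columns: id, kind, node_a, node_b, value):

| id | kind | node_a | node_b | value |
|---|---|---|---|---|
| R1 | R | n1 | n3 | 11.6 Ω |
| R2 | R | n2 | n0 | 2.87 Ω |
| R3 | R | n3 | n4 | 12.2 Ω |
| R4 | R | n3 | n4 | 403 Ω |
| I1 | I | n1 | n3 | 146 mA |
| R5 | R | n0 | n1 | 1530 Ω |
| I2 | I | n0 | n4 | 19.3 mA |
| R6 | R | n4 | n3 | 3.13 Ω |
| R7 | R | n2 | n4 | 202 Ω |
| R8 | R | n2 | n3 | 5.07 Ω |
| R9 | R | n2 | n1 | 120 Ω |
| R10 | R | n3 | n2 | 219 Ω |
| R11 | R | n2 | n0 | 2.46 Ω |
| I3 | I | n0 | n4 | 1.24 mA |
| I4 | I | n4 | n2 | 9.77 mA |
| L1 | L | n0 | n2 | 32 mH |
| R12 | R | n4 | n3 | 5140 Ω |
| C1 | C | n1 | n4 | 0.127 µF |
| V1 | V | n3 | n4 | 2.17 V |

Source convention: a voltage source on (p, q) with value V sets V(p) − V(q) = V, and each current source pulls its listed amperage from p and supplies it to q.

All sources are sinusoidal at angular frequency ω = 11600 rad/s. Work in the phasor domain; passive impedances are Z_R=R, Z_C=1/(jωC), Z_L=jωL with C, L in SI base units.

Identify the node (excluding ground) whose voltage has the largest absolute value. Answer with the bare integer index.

4

Apply KCL at each of the 4 non-ground nodes and solve the resulting linear system.
Node n1: branches {R1, I1, R5, R9, C1} → V_1 = -1.357-0.009130j
Node n2: branches {R2, R7, R8, R9, R10, R11, I4, L1} → V_2 = 0.02838+0.0001092j
Node n3: branches {R1, R3, R4, I1, R6, R8, R10, R12, V1} → V_3 = 0.1926+0.0005104j
Node n4: branches {R3, R4, I2, R6, R7, I3, I4, R12, C1, V1} → V_4 = -1.977+0.0005104j
Source currents: i(V1)=-0.8977-0.0009121j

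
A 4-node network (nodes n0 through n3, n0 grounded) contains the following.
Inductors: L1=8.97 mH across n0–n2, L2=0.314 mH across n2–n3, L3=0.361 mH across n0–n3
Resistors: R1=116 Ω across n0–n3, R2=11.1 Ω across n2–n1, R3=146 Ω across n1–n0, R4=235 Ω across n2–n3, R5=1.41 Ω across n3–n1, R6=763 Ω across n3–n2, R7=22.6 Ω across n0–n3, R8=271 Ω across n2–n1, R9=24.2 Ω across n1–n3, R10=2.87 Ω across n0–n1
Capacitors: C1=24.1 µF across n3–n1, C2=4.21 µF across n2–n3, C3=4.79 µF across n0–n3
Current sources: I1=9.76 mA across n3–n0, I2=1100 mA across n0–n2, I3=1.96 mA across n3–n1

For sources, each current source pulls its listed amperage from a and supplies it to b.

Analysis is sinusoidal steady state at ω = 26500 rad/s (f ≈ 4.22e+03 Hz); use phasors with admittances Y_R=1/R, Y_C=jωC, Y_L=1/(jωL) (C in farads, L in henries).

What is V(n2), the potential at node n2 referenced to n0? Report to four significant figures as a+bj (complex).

Apply KCL at each of the 3 non-ground nodes and solve the resulting linear system.
Node n1: branches {C1, R2, R3, R5, R8, R9, R10, I3} → V_1 = 2.672+0.008833j
Node n2: branches {L1, R2, C2, R4, L2, R6, R8, I2} → V_2 = 13.53+1.533j
Node n3: branches {R1, C1, C2, R4, C3, I1, R5, L2, R6, L3, R7, R9, I3} → V_3 = 2.524-0.05223j

13.53+1.533j V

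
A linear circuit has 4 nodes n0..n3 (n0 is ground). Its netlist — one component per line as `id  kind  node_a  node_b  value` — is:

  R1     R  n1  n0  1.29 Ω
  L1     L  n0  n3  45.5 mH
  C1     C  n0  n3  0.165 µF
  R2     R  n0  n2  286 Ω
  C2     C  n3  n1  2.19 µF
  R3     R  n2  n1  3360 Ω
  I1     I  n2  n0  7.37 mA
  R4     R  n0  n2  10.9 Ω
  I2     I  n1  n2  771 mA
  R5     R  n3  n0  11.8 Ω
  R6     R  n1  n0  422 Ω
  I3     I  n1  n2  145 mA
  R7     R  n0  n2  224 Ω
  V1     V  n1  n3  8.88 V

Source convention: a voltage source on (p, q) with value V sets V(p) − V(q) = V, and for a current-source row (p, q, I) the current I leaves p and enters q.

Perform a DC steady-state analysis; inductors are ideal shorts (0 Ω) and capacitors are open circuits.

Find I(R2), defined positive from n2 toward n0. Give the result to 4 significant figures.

0.03186 A

Element admittances at DC:
  Y(R1) = 0.7752 S between n1,n0
  L1: short n0↔n3 (DC inductor)
  Y(C1) = 0.000 S between n0,n3
  Y(R2) = 0.003497 S between n0,n2
  Y(C2) = 0.000 S between n3,n1
  Y(R3) = 0.0002976 S between n2,n1
  I1: injects 0.00737 A into n0 (from n2)
  Y(R4) = 0.09174 S between n0,n2
  I2: injects 0.771 A into n2 (from n1)
  Y(R5) = 0.08475 S between n3,n0
  Y(R6) = 0.002370 S between n1,n0
  I3: injects 0.145 A into n2 (from n1)
  Y(R7) = 0.004464 S between n0,n2
  V1: constraint V(n1)−V(n3) = 8.88
Assemble and solve the 5×5 MNA system:
  V(n1)=8.880  V(n2)=9.113  V(n3)=0.000
  i(L1)=7.821  i(V1)=-7.821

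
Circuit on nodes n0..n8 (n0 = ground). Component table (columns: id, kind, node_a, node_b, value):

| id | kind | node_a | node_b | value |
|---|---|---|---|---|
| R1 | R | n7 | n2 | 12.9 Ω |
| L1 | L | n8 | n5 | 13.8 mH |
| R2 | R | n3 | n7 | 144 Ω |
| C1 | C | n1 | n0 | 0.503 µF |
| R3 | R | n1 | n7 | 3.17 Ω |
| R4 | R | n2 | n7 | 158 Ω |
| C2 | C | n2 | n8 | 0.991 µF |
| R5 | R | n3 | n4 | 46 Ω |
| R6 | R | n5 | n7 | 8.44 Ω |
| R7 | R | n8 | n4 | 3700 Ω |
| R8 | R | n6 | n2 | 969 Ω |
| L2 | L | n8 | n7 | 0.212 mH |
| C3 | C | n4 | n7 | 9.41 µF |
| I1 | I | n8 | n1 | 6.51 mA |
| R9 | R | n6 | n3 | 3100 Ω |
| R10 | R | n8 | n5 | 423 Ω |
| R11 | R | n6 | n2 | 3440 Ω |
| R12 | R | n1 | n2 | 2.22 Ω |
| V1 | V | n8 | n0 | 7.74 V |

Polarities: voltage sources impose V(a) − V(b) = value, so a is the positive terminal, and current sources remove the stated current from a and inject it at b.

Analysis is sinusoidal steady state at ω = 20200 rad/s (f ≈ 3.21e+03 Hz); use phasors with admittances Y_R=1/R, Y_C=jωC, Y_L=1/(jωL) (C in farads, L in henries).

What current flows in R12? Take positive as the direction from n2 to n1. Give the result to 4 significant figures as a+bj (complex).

Apply KCL at each of the 8 non-ground nodes and solve the resulting linear system.
Node n1: branches {C1, R3, I1, R12} → V_1 = 8.121-0.2347j
Node n2: branches {R1, R4, C2, R8, R11, R12} → V_2 = 8.113-0.2125j
Node n3: branches {R2, R5, R9} → V_3 = 8.119-0.006311j
Node n4: branches {R5, R7, C3} → V_4 = 8.119-0.004316j
Node n5: branches {L1, R6, R10} → V_5 = 8.112+0.006284j
Node n6: branches {R8, R9, R11} → V_6 = 8.114-0.1721j
Node n7: branches {R1, R2, R3, R4, R6, L2, C3} → V_7 = 8.120-0.004856j
Node n8: branches {L1, C2, R7, L2, I1, R10, V1} → V_8 = 7.740+0.000j
Source currents: i(V1)=-0.002385-0.08251j

-0.003684+0.01000j A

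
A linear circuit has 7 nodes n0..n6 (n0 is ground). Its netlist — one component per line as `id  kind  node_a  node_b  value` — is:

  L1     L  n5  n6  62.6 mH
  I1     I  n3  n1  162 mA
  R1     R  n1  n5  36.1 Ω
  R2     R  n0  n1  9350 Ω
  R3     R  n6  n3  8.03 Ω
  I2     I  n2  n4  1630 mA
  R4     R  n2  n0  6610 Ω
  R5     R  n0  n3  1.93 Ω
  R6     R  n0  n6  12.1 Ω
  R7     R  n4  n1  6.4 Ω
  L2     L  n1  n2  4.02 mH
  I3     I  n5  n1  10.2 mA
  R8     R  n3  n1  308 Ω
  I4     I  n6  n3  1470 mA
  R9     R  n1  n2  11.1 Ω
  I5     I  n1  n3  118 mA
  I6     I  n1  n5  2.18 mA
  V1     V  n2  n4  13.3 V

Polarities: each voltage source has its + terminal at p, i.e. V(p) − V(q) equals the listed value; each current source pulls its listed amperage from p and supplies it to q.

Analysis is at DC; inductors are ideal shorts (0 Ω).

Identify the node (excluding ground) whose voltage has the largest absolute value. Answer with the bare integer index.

4

Apply KCL at each of the 6 non-ground nodes and solve the resulting linear system.
Node n1: branches {I1, R1, R2, R7, L2, I3, R8, R9, I5, I6} → V_1 = -3.740
Node n2: branches {I2, R4, L2, R9, V1} → V_2 = -3.740
Node n3: branches {I1, R3, R5, R8, I4, I5} → V_3 = 0.9920
Node n4: branches {I2, R7, V1} → V_4 = -17.04
Node n5: branches {L1, R1, I3, I6} → V_5 = -6.208
Node n6: branches {L1, R3, R6, I4} → V_6 = -6.208
Source currents: i(L1)=0.06033, i(L2)=-2.079, i(V1)=-3.708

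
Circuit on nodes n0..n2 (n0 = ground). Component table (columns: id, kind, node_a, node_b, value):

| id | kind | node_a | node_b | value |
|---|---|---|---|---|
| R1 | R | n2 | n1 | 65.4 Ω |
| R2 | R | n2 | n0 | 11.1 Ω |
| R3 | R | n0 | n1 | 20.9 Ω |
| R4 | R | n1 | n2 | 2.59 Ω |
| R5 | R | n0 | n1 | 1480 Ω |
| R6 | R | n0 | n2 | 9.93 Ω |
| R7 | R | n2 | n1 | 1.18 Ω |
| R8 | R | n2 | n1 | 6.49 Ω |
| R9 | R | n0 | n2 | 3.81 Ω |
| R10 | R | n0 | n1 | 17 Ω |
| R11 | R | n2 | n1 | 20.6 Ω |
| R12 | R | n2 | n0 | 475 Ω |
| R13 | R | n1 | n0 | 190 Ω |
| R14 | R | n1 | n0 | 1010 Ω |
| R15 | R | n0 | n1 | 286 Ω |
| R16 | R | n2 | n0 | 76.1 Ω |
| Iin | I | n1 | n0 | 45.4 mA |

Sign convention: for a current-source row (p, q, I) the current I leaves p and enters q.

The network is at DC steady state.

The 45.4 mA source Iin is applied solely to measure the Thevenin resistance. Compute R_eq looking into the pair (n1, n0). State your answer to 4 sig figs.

R_eq = 2.122 Ω

Element admittances at DC:
  Y(R1) = 0.01529 S between n2,n1
  Y(R2) = 0.09009 S between n2,n0
  Y(R3) = 0.04785 S between n0,n1
  Y(R4) = 0.3861 S between n1,n2
  Y(R5) = 0.0006757 S between n0,n1
  Y(R6) = 0.1007 S between n0,n2
  Y(R7) = 0.8475 S between n2,n1
  Y(R8) = 0.1541 S between n2,n1
  Y(R9) = 0.2625 S between n0,n2
  Y(R10) = 0.05882 S between n0,n1
  Y(R11) = 0.04854 S between n2,n1
  Y(R12) = 0.002105 S between n2,n0
  Y(R13) = 0.005263 S between n1,n0
  Y(R14) = 0.0009901 S between n1,n0
  Y(R15) = 0.003497 S between n0,n1
  Y(R16) = 0.01314 S between n2,n0
  Iin: injects 0.0454 A into n0 (from n1)
Assemble and solve the 2×2 MNA system:
  V(n1)=-0.09633  V(n2)=-0.07283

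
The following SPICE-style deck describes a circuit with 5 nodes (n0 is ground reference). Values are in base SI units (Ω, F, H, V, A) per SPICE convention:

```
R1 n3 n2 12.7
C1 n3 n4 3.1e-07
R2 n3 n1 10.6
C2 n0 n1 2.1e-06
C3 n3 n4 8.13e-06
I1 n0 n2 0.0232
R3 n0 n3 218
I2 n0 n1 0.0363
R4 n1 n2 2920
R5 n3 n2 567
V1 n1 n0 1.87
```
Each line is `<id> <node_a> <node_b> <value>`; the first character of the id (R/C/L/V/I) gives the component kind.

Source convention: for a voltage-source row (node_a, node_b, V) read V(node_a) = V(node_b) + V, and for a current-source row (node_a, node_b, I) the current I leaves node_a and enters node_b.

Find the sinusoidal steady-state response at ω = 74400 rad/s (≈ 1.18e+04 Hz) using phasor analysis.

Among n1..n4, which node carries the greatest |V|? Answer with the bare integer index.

2

Apply KCL at each of the 4 non-ground nodes and solve the resulting linear system.
Node n1: branches {R2, C2, I2, R4, V1} → V_1 = 1.870+0.000j
Node n2: branches {R1, I1, R4, R5} → V_2 = 2.303+0.000j
Node n3: branches {R1, C1, R2, C3, R3, R5} → V_3 = 2.016+0.000j
Node n4: branches {C1, C3} → V_4 = 2.016+0.000j
Source currents: i(V1)=0.05025-0.2922j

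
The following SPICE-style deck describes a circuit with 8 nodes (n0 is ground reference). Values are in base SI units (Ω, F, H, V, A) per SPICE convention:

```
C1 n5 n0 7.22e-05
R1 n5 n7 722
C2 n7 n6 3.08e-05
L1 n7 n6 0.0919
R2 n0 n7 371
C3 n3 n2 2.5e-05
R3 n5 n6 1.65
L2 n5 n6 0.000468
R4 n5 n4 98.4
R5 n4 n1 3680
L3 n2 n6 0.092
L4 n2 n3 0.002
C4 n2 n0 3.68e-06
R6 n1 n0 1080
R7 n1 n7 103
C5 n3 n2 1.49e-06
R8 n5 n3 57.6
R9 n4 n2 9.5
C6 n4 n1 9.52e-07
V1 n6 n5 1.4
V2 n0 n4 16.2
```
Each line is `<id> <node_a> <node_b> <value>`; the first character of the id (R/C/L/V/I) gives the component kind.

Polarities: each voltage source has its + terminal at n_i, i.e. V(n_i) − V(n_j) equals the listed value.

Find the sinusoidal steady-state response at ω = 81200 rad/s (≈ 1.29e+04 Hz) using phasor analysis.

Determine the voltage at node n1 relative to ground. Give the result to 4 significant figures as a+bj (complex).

-15.85-2.355j V

MNA unknowns: 7 node voltages V₁..V_7 plus 2 source currents (V1, V2)
C1: Y=0.000+5.863j on G[5,0]
R1: Y=0.001385+0.000j on G[5,7]
C2: Y=0.000+2.501j on G[7,6]
L1: Y=0.000-0.0001340j on G[7,6]
R2: Y=0.002695+0.000j on G[0,7]
C3: Y=0.000+2.030j on G[3,2]
R3: Y=0.6061+0.000j on G[5,6]
L2: Y=0.000-0.02631j on G[5,6]
R4: Y=0.01016+0.000j on G[5,4]
R5: Y=0.0002717+0.000j on G[4,1]
L3: Y=0.000-0.0001339j on G[2,6]
L4: Y=0.000-0.006158j on G[2,3]
C4: Y=0.000+0.2988j on G[2,0]
R6: Y=0.0009259+0.000j on G[1,0]
R7: Y=0.009709+0.000j on G[1,7]
C5: Y=0.000+0.1210j on G[3,2]
R8: Y=0.01736+0.000j on G[5,3]
R9: Y=0.1053+0.000j on G[4,2]
C6: Y=0.000+0.07730j on G[4,1]
V1: row V6−V5=1.4, i_V1 at 6,5
V2: row V0−V4=16.2, i_V2 at 0,4
solve → V1=-15.85-2.355j, V2=-2.001+4.885j, V3=-2.040+4.868j, V4=-16.20+0.000j, V5=0.01002+0.06327j, V6=1.410+0.06327j, V7=1.400+0.1325j
aux → i_V1=-1.021+0.01269j, i_V2=-1.841-0.5412j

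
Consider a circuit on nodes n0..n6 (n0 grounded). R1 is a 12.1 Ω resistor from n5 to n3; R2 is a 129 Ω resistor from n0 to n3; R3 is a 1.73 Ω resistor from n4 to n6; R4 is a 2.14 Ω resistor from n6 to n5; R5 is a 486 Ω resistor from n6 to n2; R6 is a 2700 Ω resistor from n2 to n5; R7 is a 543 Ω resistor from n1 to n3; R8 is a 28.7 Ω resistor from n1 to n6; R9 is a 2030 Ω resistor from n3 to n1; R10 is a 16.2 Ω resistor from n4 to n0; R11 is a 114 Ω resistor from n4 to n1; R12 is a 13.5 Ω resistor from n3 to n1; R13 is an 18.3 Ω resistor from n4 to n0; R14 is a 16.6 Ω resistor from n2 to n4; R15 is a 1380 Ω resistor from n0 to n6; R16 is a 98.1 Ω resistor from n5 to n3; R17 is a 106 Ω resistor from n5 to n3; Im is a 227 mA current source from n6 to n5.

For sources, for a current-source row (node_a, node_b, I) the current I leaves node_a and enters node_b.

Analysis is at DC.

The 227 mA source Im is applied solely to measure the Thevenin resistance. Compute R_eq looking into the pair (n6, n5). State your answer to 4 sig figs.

R_eq = 2.026 Ω

MNA unknowns: 6 node voltages V₁..V_6
R1: Y=0.08264 on G[5,3]
R2: Y=0.007752 on G[0,3]
R3: Y=0.5780 on G[4,6]
R4: Y=0.4673 on G[6,5]
R5: Y=0.002058 on G[6,2]
R6: Y=0.0003704 on G[2,5]
R7: Y=0.001842 on G[1,3]
R8: Y=0.03484 on G[1,6]
R9: Y=0.0004926 on G[3,1]
R10: Y=0.06173 on G[4,0]
R11: Y=0.008772 on G[4,1]
R12: Y=0.07407 on G[3,1]
R13: Y=0.05464 on G[4,0]
R14: Y=0.06024 on G[2,4]
R15: Y=0.0007246 on G[0,6]
R16: Y=0.01019 on G[5,3]
R17: Y=0.009434 on G[5,3]
Im: z[6]−=0.227, z[5]+=0.227
solve → V1=0.1906, V2=-0.01837, V3=0.3148, V4=-0.02079, V5=0.4315, V6=-0.02844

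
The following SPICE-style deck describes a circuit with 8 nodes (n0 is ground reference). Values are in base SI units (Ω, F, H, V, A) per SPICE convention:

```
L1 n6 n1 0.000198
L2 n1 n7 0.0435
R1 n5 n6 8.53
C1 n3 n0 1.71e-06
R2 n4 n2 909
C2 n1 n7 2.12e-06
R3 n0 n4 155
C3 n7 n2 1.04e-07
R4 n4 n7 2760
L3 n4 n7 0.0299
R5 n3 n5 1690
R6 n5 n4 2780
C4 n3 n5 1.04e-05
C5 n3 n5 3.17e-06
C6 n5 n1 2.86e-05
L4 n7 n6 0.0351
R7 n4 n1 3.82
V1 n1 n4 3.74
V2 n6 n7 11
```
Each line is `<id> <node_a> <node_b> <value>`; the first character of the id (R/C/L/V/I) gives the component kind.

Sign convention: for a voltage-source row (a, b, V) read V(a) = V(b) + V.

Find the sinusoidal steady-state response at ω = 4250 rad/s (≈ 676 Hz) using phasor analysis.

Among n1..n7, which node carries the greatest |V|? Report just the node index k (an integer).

Apply KCL at each of the 7 non-ground nodes and solve the resulting linear system.
Node n1: branches {L1, L2, C2, C6, R7, V1} → V_1 = 1.919-1.816j
Node n2: branches {R2, C3} → V_2 = -2.826-4.324j
Node n3: branches {C1, R5, C4, C5} → V_3 = 1.612-1.616j
Node n4: branches {R2, R3, R4, L3, R6, R7, V1} → V_4 = -1.821-1.816j
Node n5: branches {R1, R5, R6, C4, C5, C6} → V_5 = 1.817-1.818j
Node n6: branches {L1, R1, L4, V2} → V_6 = 1.931-1.824j
Node n7: branches {L2, C2, C3, R4, L3, L4, V2} → V_7 = -9.069-1.824j
Source currents: i(V1)=-0.9883-0.06599j, i(V2)=-0.003766+0.08845j

7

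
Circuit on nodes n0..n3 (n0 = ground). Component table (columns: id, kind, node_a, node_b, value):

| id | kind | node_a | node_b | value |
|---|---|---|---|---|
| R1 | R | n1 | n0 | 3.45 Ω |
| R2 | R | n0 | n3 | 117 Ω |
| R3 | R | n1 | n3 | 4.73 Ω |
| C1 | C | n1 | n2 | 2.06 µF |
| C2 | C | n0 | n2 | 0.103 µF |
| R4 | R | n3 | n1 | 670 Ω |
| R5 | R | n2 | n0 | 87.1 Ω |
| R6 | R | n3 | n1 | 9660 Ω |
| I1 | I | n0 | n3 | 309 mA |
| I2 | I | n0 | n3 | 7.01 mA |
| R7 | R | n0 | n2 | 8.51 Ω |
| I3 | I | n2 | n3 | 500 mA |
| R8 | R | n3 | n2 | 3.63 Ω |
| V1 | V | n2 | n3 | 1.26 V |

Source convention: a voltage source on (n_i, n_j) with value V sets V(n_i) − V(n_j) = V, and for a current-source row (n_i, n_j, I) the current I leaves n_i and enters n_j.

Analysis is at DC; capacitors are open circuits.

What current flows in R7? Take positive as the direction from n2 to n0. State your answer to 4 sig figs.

Apply KCL at each of the 3 non-ground nodes and solve the resulting linear system.
Node n1: branches {R1, R3, C1, R4, R6} → V_1 = 0.2498
Node n2: branches {C1, C2, R5, R7, I3, R8, V1} → V_2 = 1.850
Node n3: branches {R2, R3, R4, R6, I1, I2, I3, R8, V1} → V_3 = 0.5896
Source currents: i(V1)=-1.086

0.2173 A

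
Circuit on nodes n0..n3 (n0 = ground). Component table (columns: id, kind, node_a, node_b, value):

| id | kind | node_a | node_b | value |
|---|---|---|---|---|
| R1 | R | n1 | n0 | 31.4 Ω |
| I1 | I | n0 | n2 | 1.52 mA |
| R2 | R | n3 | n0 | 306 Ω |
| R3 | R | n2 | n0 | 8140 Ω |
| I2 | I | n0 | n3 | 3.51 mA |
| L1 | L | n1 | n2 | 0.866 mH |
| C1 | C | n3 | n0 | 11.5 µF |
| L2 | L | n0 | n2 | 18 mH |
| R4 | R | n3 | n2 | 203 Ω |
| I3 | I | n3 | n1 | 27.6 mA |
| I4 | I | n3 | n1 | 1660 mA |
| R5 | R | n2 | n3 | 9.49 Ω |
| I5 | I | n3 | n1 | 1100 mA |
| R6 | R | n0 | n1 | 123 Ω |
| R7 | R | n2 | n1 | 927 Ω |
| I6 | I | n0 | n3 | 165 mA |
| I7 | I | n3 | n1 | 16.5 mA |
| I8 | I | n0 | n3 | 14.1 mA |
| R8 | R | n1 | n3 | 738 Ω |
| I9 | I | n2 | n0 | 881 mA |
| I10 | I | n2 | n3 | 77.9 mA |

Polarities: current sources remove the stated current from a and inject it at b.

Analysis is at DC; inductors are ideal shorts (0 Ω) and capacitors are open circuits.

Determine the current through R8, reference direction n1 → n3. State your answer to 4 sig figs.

MNA unknowns: 3 node voltages V₁..V_3 plus 2 source currents (L1, L2)
R1: Y=0.03185 on G[1,0]
I1: z[0]−=0.00152, z[2]+=0.00152
R2: Y=0.003268 on G[3,0]
R3: Y=0.0001229 on G[2,0]
I2: z[0]−=0.00351, z[3]+=0.00351
L1: row V1−V2=0, i_L1 at 1,2
C1: Y=0.000 on G[3,0]
L2: row V0−V2=0, i_L2 at 0,2
R4: Y=0.004926 on G[3,2]
I3: z[3]−=0.0276, z[1]+=0.0276
I4: z[3]−=1.66, z[1]+=1.66
R5: Y=0.1054 on G[2,3]
I5: z[3]−=1.1, z[1]+=1.1
R6: Y=0.008130 on G[0,1]
R7: Y=0.001079 on G[2,1]
I6: z[0]−=0.165, z[3]+=0.165
I7: z[3]−=0.0165, z[1]+=0.0165
I8: z[0]−=0.0141, z[3]+=0.0141
R8: Y=0.001355 on G[1,3]
I9: z[2]−=0.881, z[0]+=0.881
I10: z[2]−=0.0779, z[3]+=0.0779
solve → V1=0.000, V2=0.000, V3=-22.13
aux → i_L1=2.774, i_L2=0.6245

0.02999 A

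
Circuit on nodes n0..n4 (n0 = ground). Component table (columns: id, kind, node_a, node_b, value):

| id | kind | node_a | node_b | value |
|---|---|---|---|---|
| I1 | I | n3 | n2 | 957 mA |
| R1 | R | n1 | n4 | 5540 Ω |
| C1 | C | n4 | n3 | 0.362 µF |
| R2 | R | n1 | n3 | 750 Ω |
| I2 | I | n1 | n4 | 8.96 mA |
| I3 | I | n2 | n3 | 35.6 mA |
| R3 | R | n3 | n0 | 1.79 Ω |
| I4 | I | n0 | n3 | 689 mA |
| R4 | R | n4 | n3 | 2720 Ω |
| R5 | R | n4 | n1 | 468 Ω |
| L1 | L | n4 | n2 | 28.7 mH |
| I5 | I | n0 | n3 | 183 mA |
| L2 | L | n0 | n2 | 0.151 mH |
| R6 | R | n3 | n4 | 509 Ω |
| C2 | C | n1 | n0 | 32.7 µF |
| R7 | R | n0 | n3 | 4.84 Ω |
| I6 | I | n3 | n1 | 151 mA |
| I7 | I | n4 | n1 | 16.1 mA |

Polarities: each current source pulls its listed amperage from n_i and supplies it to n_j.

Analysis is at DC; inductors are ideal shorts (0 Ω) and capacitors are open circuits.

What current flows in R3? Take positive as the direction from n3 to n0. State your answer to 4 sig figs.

-0.1037 A

Apply KCL at each of the 4 non-ground nodes and solve the resulting linear system.
Node n1: branches {R1, R2, I2, R5, C2, I6, I7} → V_1 = 43.25
Node n2: branches {I1, I3, L1, L2} → V_2 = 0.000
Node n3: branches {I1, C1, R2, I3, R3, I4, R4, I5, R6, R7, I6} → V_3 = -0.1856
Node n4: branches {R1, C1, I2, R4, R5, L1, R6, I7} → V_4 = 0.000
Source currents: i(L1)=0.09265, i(L2)=-1.014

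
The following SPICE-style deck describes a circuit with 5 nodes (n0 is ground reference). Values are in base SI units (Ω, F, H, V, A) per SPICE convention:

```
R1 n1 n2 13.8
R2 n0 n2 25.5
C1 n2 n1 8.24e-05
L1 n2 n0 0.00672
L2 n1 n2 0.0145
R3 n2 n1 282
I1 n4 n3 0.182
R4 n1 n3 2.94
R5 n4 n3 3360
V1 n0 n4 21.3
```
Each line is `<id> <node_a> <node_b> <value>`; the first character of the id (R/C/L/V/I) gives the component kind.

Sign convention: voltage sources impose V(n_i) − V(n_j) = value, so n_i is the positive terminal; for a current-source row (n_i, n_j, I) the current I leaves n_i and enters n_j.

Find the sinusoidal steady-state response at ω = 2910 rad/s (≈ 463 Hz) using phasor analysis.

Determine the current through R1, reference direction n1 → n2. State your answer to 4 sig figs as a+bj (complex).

0.01824-0.05225j A

MNA unknowns: 4 node voltages V₁..V_4 plus 1 source current (V1)
R1: Y=0.07246+0.000j on G[1,2]
R2: Y=0.03922+0.000j on G[0,2]
C1: Y=0.000+0.2398j on G[2,1]
L1: Y=0.000-0.05114j on G[2,0]
L2: Y=0.000-0.02370j on G[1,2]
R3: Y=0.003546+0.000j on G[2,1]
I1: z[4]−=0.182, z[3]+=0.182
R4: Y=0.3401+0.000j on G[1,3]
R5: Y=0.0002976+0.000j on G[4,3]
V1: row V0−V4=21.3, i_V1 at 0,4
solve → V1=1.909+1.429j, V2=1.657+2.150j, V3=2.423+1.428j, V4=-21.30+0.000j
aux → i_V1=0.1749-0.0004249j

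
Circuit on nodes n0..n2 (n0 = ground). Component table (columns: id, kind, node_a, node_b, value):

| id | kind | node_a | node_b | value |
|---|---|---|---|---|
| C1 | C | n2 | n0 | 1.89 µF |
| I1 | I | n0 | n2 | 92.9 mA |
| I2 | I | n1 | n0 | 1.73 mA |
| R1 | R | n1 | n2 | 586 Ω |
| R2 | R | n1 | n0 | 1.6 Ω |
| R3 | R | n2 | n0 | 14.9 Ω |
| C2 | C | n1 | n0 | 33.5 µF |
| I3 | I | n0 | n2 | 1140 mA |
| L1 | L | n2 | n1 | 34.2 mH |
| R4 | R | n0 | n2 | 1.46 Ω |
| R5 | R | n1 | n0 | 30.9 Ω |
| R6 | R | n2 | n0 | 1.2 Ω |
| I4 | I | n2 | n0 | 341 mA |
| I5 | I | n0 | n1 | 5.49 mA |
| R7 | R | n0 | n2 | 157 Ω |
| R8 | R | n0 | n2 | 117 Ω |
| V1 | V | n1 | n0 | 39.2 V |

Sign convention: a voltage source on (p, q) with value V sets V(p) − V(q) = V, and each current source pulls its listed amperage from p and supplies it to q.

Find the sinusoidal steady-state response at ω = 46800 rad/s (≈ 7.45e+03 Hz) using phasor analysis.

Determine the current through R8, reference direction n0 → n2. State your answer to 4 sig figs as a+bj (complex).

-0.005093+0.0004099j A

Element admittances at ω=46800 rad/s:
  Y(C1) = 0.000+0.08845j S between n2,n0
  I1: injects 0.0929 A into n2 (from n0)
  I2: injects 0.00173 A into n0 (from n1)
  Y(R1) = 0.001706+0.000j S between n1,n2
  Y(R2) = 0.6250+0.000j S between n1,n0
  Y(R3) = 0.06711+0.000j S between n2,n0
  Y(C2) = 0.000+1.568j S between n1,n0
  I3: injects 1.14 A into n2 (from n0)
  Y(L1) = 0.000-0.0006248j S between n2,n1
  Y(R4) = 0.6849+0.000j S between n0,n2
  Y(R5) = 0.03236+0.000j S between n1,n0
  Y(R6) = 0.8333+0.000j S between n2,n0
  I4: injects 0.341 A into n0 (from n2)
  I5: injects 0.00549 A into n1 (from n0)
  Y(R7) = 0.006369+0.000j S between n0,n2
  Y(R8) = 0.008547+0.000j S between n0,n2
  V1: constraint V(n1)−V(n0) = 39.2
Assemble and solve the 3×3 MNA system:
  V(n1)=39.20+0.000j  V(n2)=0.5959-0.04796j
  i(V1)=-25.83-61.43j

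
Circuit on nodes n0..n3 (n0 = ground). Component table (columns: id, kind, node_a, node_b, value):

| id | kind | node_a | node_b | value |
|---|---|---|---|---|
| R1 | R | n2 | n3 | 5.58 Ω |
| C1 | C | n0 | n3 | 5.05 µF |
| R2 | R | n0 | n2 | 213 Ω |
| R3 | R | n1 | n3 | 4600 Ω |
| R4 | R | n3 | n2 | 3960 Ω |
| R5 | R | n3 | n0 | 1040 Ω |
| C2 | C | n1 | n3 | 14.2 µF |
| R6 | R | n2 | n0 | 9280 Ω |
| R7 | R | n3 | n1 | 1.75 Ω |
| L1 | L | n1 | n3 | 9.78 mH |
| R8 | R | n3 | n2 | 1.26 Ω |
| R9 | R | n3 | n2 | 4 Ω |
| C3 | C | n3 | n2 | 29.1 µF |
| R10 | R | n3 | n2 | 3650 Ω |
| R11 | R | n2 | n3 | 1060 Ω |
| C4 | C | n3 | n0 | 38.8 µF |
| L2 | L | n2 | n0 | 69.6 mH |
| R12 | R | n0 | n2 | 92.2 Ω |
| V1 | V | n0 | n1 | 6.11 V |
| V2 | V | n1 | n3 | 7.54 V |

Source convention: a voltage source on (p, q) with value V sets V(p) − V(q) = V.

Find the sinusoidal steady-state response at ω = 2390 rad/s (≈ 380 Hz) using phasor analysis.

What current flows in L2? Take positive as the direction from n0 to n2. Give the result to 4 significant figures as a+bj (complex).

0.0004497-0.08105j A

MNA unknowns: 3 node voltages V₁..V_3 plus 2 source currents (V1, V2)
R1: Y=0.1792+0.000j on G[2,3]
C1: Y=0.000+0.01207j on G[0,3]
R2: Y=0.004695+0.000j on G[0,2]
R3: Y=0.0002174+0.000j on G[1,3]
R4: Y=0.0002525+0.000j on G[3,2]
R5: Y=0.0009615+0.000j on G[3,0]
C2: Y=0.000+0.03394j on G[1,3]
R6: Y=0.0001078+0.000j on G[2,0]
R7: Y=0.5714+0.000j on G[3,1]
L1: Y=0.000-0.04278j on G[1,3]
R8: Y=0.7937+0.000j on G[3,2]
R9: Y=0.2500+0.000j on G[3,2]
C3: Y=0.000+0.06955j on G[3,2]
R10: Y=0.0002740+0.000j on G[3,2]
R11: Y=0.0009434+0.000j on G[2,3]
C4: Y=0.000+0.09273j on G[3,0]
L2: Y=0.000-0.006012j on G[2,0]
R12: Y=0.01085+0.000j on G[0,2]
V1: row V0−V1=6.11, i_V1 at 0,1
V2: row V1−V3=7.54, i_V2 at 1,3
solve → V1=-6.110+0.000j, V2=-13.48-0.07481j, V3=-13.65+0.000j
aux → i_V1=-0.2245-1.351j, i_V2=-4.535-1.284j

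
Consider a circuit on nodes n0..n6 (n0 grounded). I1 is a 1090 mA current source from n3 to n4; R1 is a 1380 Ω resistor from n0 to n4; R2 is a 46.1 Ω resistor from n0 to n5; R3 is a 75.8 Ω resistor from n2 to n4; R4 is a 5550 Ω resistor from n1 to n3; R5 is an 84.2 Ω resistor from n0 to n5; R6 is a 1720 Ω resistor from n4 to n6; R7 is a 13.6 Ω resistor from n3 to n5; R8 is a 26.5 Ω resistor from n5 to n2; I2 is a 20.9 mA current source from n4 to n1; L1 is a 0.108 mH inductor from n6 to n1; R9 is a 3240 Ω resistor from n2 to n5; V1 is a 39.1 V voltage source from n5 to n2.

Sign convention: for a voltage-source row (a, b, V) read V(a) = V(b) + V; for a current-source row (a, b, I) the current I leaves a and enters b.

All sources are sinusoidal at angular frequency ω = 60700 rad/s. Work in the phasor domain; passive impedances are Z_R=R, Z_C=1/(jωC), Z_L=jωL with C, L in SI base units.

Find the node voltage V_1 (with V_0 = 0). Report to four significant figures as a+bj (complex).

53.97+0.04158j V

Apply KCL at each of the 6 non-ground nodes and solve the resulting linear system.
Node n1: branches {R4, I2, L1} → V_1 = 53.97+0.04158j
Node n2: branches {R3, R8, R9, V1} → V_2 = -39.95+1.136e-05j
Node n3: branches {I1, R4, R7} → V_3 = -15.51+0.0001130j
Node n4: branches {I1, R1, R3, R6, I2} → V_4 = 39.55-0.0005260j
Node n5: branches {R2, R5, R7, R8, R9, V1} → V_5 = -0.8537+1.136e-05j
Node n6: branches {R6, L1} → V_6 = 53.97-0.01338j
Source currents: i(V1)=-2.536+7.090e-06j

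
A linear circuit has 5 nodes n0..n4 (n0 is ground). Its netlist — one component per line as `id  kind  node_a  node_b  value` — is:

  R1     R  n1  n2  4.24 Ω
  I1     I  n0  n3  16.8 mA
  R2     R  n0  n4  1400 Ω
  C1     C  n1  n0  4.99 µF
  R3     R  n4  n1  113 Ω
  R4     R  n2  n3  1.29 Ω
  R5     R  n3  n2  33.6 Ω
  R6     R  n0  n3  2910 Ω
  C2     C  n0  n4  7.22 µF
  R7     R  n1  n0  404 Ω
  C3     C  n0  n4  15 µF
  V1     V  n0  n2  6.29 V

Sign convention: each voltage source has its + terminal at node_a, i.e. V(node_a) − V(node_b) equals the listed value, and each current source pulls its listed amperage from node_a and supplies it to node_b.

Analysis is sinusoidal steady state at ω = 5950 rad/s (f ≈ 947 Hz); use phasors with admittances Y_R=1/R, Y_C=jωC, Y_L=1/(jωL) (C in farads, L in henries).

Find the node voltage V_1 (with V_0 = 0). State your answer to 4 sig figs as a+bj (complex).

-5.914+0.7246j V

Element admittances at ω=5950 rad/s:
  Y(R1) = 0.2358+0.000j S between n1,n2
  I1: injects 0.0168 A into n3 (from n0)
  Y(R2) = 0.0007143+0.000j S between n0,n4
  Y(C1) = 0.000+0.02969j S between n1,n0
  Y(R3) = 0.008850+0.000j S between n4,n1
  Y(R4) = 0.7752+0.000j S between n2,n3
  Y(R5) = 0.02976+0.000j S between n3,n2
  Y(R6) = 0.0003436+0.000j S between n0,n3
  Y(C2) = 0.000+0.04296j S between n0,n4
  Y(R7) = 0.002475+0.000j S between n1,n0
  Y(C3) = 0.000+0.08925j S between n0,n4
  V1: constraint V(n0)−V(n2) = 6.29
Assemble and solve the 5×5 MNA system:
  V(n1)=-5.914+0.7246j  V(n2)=-6.290+0.000j  V(n3)=-6.266+0.000j  V(n4)=0.01976+0.3973j
  i(V1)=-0.1076-0.1709j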